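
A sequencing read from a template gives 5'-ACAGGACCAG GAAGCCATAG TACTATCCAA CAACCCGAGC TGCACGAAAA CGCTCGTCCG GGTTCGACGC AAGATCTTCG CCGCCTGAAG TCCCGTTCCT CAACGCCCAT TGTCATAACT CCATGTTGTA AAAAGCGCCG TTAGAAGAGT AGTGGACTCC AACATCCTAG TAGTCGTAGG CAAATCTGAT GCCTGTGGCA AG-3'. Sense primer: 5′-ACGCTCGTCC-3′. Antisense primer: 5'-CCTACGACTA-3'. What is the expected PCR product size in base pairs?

The forward primer matches the template at positions 50–59.
The reverse primer's reverse complement is TAGTCGTAGG, which matches the template at positions 171–180.
The product runs from position 50 to position 180, so its length is 180 − 50 + 1 = 131 bp.

131 bp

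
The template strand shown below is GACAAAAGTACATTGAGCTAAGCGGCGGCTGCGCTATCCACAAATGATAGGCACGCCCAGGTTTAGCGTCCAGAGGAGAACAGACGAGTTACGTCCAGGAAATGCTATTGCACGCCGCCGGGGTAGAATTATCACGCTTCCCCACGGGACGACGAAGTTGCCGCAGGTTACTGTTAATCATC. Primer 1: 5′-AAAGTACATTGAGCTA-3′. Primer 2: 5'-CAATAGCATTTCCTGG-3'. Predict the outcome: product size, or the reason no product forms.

Primer 1 (AAAGTACATTGAGCTA) matches the top strand at positions 5–20; it acts as a forward primer.
Primer 2's reverse complement is CCAGGAAATGCTATTG, matching the top strand at positions 95–110; it acts as a reverse primer.
The 3' ends face each other across positions 5–110, giving a 106 bp product.

Yes — a 106 bp product.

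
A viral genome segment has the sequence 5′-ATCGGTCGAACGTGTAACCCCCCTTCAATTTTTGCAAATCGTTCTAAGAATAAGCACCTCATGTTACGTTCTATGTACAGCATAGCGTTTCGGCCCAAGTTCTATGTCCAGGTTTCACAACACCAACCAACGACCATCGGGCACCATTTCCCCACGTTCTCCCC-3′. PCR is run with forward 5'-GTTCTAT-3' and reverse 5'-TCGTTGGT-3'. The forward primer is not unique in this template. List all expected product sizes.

66 bp, 35 bp

The forward primer GTTCTAT matches the top strand at positions 68–74, 99–105.
The reverse primer's reverse complement is ACCAACGA, matching at positions 126–133.
Each forward site pairs with the reverse site to give a product ending at position 133: sizes 66, 35 bp.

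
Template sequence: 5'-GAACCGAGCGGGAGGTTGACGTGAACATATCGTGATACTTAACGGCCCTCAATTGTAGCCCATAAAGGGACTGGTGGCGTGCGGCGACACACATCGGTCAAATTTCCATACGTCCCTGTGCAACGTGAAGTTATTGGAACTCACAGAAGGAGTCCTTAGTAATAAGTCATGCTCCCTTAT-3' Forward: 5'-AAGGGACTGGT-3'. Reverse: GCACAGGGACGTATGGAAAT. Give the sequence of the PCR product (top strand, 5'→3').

Forward primer AAGGGACTGGT is found on the top strand at positions 65–75.
Reverse complement of the reverse primer: ATTTCCATACGTCCCTGTGC. This occurs on the top strand at positions 102–121.
The product is the template from position 65 through 121 (57 bp).

5'-AAGGGACTGGTGGCGTGCGGCGACACACATCGGTCAAATTTCCATACGTCCCTGTGC-3'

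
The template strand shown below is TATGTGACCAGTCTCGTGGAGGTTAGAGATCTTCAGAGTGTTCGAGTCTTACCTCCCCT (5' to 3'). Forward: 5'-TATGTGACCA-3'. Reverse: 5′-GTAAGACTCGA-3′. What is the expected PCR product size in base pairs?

The forward primer matches the template at positions 1–10.
Taking the reverse complement of GTAAGACTCGA gives TCGAGTCTTAC, found at positions 42–52 on the template; the primer anneals here to the top strand with its 3' end pointing upstream.
Amplicon spans positions 1–52: 52 bp.

52 bp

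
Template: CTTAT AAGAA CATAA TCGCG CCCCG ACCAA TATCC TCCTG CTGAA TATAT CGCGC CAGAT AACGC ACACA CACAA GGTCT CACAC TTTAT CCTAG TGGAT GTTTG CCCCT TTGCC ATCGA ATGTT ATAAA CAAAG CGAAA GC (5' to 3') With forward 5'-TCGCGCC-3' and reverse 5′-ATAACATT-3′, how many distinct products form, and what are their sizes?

Two products: 112 bp, 78 bp

The forward primer TCGCGCC matches the top strand at positions 16–22, 50–56.
The reverse primer's reverse complement is AATGTTAT, matching at positions 120–127.
Each forward site pairs with the reverse site to give a product ending at position 127: sizes 112, 78 bp.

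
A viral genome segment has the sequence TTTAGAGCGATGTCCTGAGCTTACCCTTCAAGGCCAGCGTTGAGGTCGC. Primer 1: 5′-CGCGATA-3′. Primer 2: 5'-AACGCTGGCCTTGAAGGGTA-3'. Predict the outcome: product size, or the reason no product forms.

Primer 1 (CGCGATA) does not match the top strand, and its reverse complement TATCGCG does not match either.
With no annealing site for primer 1, no amplification occurs.

No product — primer 1 has no binding site in the template.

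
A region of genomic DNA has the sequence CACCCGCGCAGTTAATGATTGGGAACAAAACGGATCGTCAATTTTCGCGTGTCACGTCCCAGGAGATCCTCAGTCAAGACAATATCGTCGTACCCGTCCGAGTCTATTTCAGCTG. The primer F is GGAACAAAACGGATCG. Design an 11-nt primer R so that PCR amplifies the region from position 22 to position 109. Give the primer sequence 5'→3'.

The product's 3' end on the top strand is position 109.
The reverse primer anneals to the top strand over positions 99–109, i.e. to CGAGTCTATTT.
Its sequence written 5'→3' is the reverse complement: AAATAGACTCG.

5'-AAATAGACTCG-3'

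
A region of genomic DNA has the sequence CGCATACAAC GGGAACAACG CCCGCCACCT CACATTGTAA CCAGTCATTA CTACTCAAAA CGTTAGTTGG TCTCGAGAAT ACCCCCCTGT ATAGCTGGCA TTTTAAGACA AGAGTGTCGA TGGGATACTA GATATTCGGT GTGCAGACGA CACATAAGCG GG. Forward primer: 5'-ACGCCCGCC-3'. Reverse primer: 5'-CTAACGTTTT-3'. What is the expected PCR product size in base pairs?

The forward primer matches the template at positions 18–26.
Reverse complement of the reverse primer: AAAACGTTAG. This occurs on the top strand at positions 57–66.
Amplicon spans positions 18–66: 49 bp.

49 bp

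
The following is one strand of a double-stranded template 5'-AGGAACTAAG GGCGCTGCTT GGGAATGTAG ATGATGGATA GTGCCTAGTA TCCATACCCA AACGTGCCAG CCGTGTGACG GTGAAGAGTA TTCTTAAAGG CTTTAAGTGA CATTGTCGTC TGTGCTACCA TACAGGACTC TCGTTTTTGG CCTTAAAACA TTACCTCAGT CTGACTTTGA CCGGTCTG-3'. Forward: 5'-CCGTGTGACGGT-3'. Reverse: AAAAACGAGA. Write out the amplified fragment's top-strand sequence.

Forward primer CCGTGTGACGGT is found on the top strand at positions 71–82.
The reverse primer's reverse complement is TCTCGTTTTT, which matches the template at positions 139–148.
The product is the template from position 71 through 148 (78 bp).

5'-CCGTGTGACGGTGAAGAGTATTCTTAAAGGCTTTAAGTGACATTGTCGTCTGTGCTACCATACAGGACTCTCGTTTTT-3'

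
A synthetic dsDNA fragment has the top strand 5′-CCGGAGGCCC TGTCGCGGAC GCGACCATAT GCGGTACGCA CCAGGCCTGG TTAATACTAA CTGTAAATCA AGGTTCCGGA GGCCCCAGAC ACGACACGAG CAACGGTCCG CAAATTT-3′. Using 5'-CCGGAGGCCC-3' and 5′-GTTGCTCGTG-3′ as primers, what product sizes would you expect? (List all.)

The forward primer CCGGAGGCCC matches the top strand at positions 1–10, 76–85.
The reverse primer's reverse complement is CACGAGCAAC, matching at positions 95–104.
Each forward site pairs with the reverse site to give a product ending at position 104: sizes 104, 29 bp.

104 bp, 29 bp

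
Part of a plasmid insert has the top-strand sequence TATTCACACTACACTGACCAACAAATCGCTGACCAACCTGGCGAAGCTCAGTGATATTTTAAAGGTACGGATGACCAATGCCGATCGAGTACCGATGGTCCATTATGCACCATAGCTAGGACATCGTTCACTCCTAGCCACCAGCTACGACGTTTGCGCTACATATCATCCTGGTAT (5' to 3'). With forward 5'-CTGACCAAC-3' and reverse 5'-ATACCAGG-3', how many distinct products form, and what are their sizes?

The forward primer CTGACCAAC matches the top strand at positions 14–22, 29–37.
The reverse primer's reverse complement is CCTGGTAT, matching at positions 170–177.
Each forward site pairs with the reverse site to give a product ending at position 177: sizes 164, 149 bp.

Two products: 164 bp, 149 bp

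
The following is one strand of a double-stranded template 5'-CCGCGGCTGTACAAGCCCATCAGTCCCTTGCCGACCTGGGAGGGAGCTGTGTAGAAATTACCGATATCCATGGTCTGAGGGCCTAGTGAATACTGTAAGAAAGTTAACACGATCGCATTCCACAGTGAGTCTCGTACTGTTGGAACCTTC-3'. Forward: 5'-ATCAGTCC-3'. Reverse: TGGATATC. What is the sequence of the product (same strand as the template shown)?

Scanning the template, ATCAGTCC occurs at positions 19–26; this primer anneals to the bottom strand there with its 3' end pointing downstream.
Taking the reverse complement of TGGATATC gives GATATCCA, found at positions 63–70 on the template; the primer anneals here to the top strand with its 3' end pointing upstream.
The product is the template from position 19 through 70 (52 bp).

5'-ATCAGTCCCTTGCCGACCTGGGAGGGAGCTGTGTAGAAATTACCGATATCCA-3'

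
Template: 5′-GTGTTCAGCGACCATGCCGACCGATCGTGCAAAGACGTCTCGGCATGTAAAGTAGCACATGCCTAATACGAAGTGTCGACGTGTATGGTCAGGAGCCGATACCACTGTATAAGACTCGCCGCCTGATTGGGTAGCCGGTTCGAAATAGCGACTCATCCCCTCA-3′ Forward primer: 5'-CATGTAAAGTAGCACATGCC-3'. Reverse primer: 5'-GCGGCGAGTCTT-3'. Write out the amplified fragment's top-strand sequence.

Scanning the template, CATGTAAAGTAGCACATGCC occurs at positions 44–63; this primer anneals to the bottom strand there with its 3' end pointing downstream.
Taking the reverse complement of GCGGCGAGTCTT gives AAGACTCGCCGC, found at positions 111–122 on the template; the primer anneals here to the top strand with its 3' end pointing upstream.
The product is the template from position 44 through 122 (79 bp).

5'-CATGTAAAGTAGCACATGCCTAATACGAAGTGTCGACGTGTATGGTCAGGAGCCGATACCACTGTATAAGACTCGCCGC-3'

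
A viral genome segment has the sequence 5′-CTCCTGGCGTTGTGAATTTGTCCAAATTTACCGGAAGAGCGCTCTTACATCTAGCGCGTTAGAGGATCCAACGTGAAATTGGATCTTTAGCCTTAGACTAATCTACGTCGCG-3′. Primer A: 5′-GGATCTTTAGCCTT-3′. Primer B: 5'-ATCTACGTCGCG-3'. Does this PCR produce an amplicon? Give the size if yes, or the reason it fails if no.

Primer A (GGATCTTTAGCCTT) matches the top strand at positions 81–94 (3' end points downstream).
Primer B (ATCTACGTCGCG) also matches the top strand directly, at positions 101–112 — its reverse complement CGCGACGTAGAT is not present.
Both primers anneal to the bottom strand with 3' ends pointing the same way, so neither can prime synthesis back toward the other.

No product — both primers anneal to the same strand and extend in the same direction.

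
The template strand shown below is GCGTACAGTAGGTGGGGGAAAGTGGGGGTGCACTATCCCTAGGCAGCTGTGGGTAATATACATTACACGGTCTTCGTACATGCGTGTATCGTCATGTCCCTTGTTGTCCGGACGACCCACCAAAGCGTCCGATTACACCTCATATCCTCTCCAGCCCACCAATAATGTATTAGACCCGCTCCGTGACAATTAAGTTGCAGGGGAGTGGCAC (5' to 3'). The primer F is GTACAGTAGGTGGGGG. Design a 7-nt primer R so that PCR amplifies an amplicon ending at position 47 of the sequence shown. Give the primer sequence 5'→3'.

The forward primer binds at positions 3–18; the product's 3' end on the top strand is position 47.
The reverse primer anneals to the top strand over positions 41–47, i.e. to AGGCAGC.
Its sequence written 5'→3' is the reverse complement: GCTGCCT.

5'-GCTGCCT-3'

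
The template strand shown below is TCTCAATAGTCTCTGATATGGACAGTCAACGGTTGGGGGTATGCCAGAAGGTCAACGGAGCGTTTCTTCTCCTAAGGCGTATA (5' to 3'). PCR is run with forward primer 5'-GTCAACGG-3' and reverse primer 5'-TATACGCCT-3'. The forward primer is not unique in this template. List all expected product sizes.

59 bp, 33 bp

The forward primer GTCAACGG matches the top strand at positions 25–32, 51–58.
The reverse primer's reverse complement is AGGCGTATA, matching at positions 75–83.
Each forward site pairs with the reverse site to give a product ending at position 83: sizes 59, 33 bp.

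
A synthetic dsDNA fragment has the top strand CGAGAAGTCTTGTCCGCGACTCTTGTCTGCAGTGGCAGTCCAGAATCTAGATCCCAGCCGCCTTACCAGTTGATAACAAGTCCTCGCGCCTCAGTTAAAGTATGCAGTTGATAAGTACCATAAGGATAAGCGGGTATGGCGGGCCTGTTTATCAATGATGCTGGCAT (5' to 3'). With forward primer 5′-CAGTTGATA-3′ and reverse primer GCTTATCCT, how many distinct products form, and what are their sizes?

The forward primer CAGTTGATA matches the top strand at positions 67–75, 105–113.
The reverse primer's reverse complement is AGGATAAGC, matching at positions 123–131.
Each forward site pairs with the reverse site to give a product ending at position 131: sizes 65, 27 bp.

Two products: 65 bp, 27 bp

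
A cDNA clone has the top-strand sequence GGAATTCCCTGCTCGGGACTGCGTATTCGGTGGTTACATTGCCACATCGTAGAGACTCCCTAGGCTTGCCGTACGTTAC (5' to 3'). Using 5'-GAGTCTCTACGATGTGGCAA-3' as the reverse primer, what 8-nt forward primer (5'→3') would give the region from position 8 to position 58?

The reverse primer's reverse complement TTGCCACATCGTAGAGACTC matches the template at positions 39–58; the product starts at position 8.
The forward primer is identical to the top strand over positions 8–15: CCTGCTCG.

5'-CCTGCTCG-3'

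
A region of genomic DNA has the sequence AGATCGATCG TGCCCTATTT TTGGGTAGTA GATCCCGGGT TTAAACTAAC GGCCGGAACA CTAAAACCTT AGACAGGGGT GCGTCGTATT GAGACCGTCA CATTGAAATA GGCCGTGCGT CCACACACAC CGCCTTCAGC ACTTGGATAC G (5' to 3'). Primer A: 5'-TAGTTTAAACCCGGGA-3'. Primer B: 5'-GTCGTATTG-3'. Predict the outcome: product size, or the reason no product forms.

No product — the primers' 3' ends point away from each other.

Primer A (TAGTTTAAACCCGGGA) has reverse complement TCCCGGGTTTAAACTA, which matches the top strand at positions 33–48; primer A anneals to the top strand there with its 3' end pointing upstream toward position 33.
Primer B (GTCGTATTG) matches the top strand directly at positions 83–91; it anneals to the bottom strand with its 3' end pointing downstream toward position 91.
The 3' ends diverge (primer A extends toward position 1, primer B toward position 151), so the primers never converge on a shared product.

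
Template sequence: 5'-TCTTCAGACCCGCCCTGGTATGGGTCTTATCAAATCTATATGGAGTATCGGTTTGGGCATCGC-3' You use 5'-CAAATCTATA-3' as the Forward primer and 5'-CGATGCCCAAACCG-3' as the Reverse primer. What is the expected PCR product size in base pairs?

Scanning the template, CAAATCTATA occurs at positions 31–40; this primer anneals to the bottom strand there with its 3' end pointing downstream.
Reverse complement of the reverse primer: CGGTTTGGGCATCG. This occurs on the top strand at positions 49–62.
The product runs from position 31 to position 62, so its length is 62 − 31 + 1 = 32 bp.

32 bp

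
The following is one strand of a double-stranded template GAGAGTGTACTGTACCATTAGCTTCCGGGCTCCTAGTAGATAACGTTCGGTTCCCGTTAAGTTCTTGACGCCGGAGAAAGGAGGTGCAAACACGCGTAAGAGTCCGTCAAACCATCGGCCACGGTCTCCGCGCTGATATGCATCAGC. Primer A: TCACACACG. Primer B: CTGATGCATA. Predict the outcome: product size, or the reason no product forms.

Primer A (TCACACACG) does not match the top strand, and its reverse complement CGTGTGTGA does not match either.
With no annealing site for primer A, no amplification occurs.

No product — primer A has no binding site in the template.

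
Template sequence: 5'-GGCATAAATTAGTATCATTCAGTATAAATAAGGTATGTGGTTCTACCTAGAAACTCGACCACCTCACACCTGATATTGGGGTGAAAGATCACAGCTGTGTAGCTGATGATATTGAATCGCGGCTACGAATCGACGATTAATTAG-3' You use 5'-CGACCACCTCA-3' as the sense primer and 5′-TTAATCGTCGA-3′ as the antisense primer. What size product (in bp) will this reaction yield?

85 bp

Forward primer CGACCACCTCA is found on the top strand at positions 56–66.
The reverse primer's reverse complement is TCGACGATTAA, which matches the template at positions 130–140.
The product runs from position 56 to position 140, so its length is 140 − 56 + 1 = 85 bp.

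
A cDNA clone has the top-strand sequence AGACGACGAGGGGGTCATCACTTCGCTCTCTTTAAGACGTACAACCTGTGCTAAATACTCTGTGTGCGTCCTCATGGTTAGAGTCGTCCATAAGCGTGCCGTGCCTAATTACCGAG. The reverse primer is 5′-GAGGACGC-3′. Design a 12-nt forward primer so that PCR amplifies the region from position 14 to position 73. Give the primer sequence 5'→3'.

5'-GTCATCACTTCG-3'

The reverse primer's reverse complement GCGTCCTC matches the template at positions 66–73; the product starts at position 14.
The forward primer is identical to the top strand over positions 14–25: GTCATCACTTCG.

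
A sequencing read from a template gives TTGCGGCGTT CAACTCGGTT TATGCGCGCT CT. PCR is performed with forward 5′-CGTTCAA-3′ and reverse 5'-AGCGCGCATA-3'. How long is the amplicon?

24 bp

Forward primer CGTTCAA is found on the top strand at positions 7–13.
Taking the reverse complement of AGCGCGCATA gives TATGCGCGCT, found at positions 21–30 on the template; the primer anneals here to the top strand with its 3' end pointing upstream.
The product runs from position 7 to position 30, so its length is 30 − 7 + 1 = 24 bp.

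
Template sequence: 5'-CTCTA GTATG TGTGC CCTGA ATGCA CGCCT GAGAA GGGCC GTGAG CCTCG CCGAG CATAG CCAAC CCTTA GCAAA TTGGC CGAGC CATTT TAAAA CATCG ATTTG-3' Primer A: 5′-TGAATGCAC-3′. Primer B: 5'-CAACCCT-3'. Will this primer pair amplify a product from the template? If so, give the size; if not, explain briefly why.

Primer A (TGAATGCAC) matches the top strand at positions 18–26 (3' end points downstream).
Primer B (CAACCCT) also matches the top strand directly, at positions 62–68 — its reverse complement AGGGTTG is not present.
Both primers anneal to the bottom strand with 3' ends pointing the same way, so neither can prime synthesis back toward the other.

No product — both primers anneal to the same strand and extend in the same direction.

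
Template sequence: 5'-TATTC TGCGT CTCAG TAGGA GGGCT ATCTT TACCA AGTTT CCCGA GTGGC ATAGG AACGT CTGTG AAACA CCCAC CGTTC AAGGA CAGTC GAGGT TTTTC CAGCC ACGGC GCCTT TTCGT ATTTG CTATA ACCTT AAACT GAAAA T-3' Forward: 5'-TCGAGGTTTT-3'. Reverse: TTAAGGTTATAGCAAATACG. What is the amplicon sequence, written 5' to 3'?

5'-TCGAGGTTTTTCCAGCCACGGCGCCTTTTCGTATTTGCTATAACCTTAA-3'

Forward primer TCGAGGTTTT is found on the top strand at positions 89–98.
Taking the reverse complement of TTAAGGTTATAGCAAATACG gives CGTATTTGCTATAACCTTAA, found at positions 118–137 on the template; the primer anneals here to the top strand with its 3' end pointing upstream.
The product is the template from position 89 through 137 (49 bp).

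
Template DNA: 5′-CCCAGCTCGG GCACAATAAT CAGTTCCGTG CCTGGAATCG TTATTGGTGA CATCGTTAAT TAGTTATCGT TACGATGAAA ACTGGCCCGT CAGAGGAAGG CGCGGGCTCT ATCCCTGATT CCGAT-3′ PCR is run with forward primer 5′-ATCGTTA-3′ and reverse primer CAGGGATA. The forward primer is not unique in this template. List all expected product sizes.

The forward primer ATCGTTA matches the top strand at positions 37–43, 52–58, 66–72.
The reverse primer's reverse complement is TATCCCTG, matching at positions 110–117.
Each forward site pairs with the reverse site to give a product ending at position 117: sizes 81, 66, 52 bp.

81 bp, 66 bp, 52 bp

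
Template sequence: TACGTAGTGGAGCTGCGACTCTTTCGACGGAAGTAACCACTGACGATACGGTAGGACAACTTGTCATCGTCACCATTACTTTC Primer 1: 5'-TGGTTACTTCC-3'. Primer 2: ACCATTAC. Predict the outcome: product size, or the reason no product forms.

No product — the primers' 3' ends point away from each other.

Primer 1 (TGGTTACTTCC) has reverse complement GGAAGTAACCA, which matches the top strand at positions 29–39; primer 1 anneals to the top strand there with its 3' end pointing upstream toward position 29.
Primer 2 (ACCATTAC) matches the top strand directly at positions 72–79; it anneals to the bottom strand with its 3' end pointing downstream toward position 79.
The 3' ends diverge (primer 1 extends toward position 1, primer 2 toward position 83), so the primers never converge on a shared product.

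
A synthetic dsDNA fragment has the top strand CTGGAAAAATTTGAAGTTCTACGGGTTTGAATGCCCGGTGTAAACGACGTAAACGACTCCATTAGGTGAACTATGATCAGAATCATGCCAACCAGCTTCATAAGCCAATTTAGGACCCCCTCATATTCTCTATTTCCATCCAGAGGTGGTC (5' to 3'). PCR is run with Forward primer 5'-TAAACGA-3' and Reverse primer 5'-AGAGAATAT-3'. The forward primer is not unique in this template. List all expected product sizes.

The forward primer TAAACGA matches the top strand at positions 41–47, 50–56.
The reverse primer's reverse complement is ATATTCTCT, matching at positions 123–131.
Each forward site pairs with the reverse site to give a product ending at position 131: sizes 91, 82 bp.

91 bp, 82 bp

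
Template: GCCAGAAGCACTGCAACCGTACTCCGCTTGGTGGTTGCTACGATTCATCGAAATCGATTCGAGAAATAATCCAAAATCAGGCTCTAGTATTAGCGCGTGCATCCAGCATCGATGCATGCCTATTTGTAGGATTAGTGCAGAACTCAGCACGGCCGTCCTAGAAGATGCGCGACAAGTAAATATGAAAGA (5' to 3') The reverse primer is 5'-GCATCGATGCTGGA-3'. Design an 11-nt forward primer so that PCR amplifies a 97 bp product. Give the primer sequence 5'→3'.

The reverse primer's reverse complement TCCAGCATCGATGC matches the template at positions 102–115, so the product ends at position 115.
A 97 bp product then starts at position 115 − 97 + 1 = 19.
The forward primer is identical to the top strand there: GTACTCCGCTT.

5'-GTACTCCGCTT-3'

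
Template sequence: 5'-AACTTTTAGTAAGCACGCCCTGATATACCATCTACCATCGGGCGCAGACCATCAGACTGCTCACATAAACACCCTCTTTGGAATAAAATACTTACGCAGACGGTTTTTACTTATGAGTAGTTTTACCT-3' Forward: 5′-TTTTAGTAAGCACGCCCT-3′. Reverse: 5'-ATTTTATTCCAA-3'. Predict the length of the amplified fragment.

86 bp

Scanning the template, TTTTAGTAAGCACGCCCT occurs at positions 4–21; this primer anneals to the bottom strand there with its 3' end pointing downstream.
The reverse primer's reverse complement is TTGGAATAAAAT, which matches the template at positions 78–89.
Product length = (reverse-primer end) − (forward-primer start) + 1 = 89 − 4 + 1 = 86 bp.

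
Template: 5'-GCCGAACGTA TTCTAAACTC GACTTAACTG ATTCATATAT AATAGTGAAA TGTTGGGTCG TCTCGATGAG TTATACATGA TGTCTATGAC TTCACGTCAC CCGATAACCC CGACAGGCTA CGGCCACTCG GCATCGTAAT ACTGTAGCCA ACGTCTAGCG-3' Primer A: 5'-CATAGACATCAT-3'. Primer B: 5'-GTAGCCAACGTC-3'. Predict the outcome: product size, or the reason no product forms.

No product — the primers' 3' ends point away from each other.

Primer A (CATAGACATCAT) has reverse complement ATGATGTCTATG, which matches the top strand at positions 77–88; primer A anneals to the top strand there with its 3' end pointing upstream toward position 77.
Primer B (GTAGCCAACGTC) matches the top strand directly at positions 144–155; it anneals to the bottom strand with its 3' end pointing downstream toward position 155.
The 3' ends diverge (primer A extends toward position 1, primer B toward position 160), so the primers never converge on a shared product.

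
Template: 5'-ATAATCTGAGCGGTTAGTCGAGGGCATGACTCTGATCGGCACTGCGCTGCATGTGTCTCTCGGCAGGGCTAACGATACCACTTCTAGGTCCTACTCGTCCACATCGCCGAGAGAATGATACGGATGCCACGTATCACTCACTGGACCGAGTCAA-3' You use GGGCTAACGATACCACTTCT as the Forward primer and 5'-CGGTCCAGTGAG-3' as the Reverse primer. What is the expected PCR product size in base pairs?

83 bp

Scanning the template, GGGCTAACGATACCACTTCT occurs at positions 66–85; this primer anneals to the bottom strand there with its 3' end pointing downstream.
The reverse primer's reverse complement is CTCACTGGACCG, which matches the template at positions 137–148.
The product runs from position 66 to position 148, so its length is 148 − 66 + 1 = 83 bp.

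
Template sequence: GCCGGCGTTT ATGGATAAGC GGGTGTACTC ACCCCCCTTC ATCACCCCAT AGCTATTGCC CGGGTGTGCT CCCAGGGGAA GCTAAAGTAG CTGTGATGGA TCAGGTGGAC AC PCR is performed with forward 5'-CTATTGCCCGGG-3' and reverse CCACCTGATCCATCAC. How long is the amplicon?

56 bp

The forward primer matches the template at positions 53–64.
Reverse complement of the reverse primer: GTGATGGATCAGGTGG. This occurs on the top strand at positions 93–108.
Amplicon spans positions 53–108: 56 bp.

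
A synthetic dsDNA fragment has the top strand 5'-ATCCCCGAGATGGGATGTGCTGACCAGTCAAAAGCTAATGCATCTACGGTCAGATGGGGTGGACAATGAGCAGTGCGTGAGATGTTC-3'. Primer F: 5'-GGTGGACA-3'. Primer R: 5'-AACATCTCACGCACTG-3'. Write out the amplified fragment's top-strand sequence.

Forward primer GGTGGACA is found on the top strand at positions 58–65.
The reverse primer's reverse complement is CAGTGCGTGAGATGTT, which matches the template at positions 71–86.
The product is the template from position 58 through 86 (29 bp).

5'-GGTGGACAATGAGCAGTGCGTGAGATGTT-3'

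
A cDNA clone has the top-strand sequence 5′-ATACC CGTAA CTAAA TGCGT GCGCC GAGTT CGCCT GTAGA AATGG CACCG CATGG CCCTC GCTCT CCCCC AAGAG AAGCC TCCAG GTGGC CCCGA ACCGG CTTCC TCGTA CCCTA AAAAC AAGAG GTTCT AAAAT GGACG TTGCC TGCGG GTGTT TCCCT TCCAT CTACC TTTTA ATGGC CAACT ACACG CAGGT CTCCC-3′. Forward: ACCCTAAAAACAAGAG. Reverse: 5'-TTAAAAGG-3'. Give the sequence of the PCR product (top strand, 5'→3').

5'-ACCCTAAAAACAAGAGGTTCTAAAATGGACGTTGCCTGCGGGTGTTTCCCTTCCATCTACCTTTTAA-3'

Scanning the template, ACCCTAAAAACAAGAG occurs at positions 110–125; this primer anneals to the bottom strand there with its 3' end pointing downstream.
Reverse complement of the reverse primer: CCTTTTAA. This occurs on the top strand at positions 169–176.
The product is the template from position 110 through 176 (67 bp).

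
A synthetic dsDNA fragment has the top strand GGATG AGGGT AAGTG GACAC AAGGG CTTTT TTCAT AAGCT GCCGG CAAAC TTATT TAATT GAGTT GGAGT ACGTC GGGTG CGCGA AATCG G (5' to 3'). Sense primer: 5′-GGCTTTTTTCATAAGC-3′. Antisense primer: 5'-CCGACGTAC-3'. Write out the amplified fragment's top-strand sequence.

Scanning the template, GGCTTTTTTCATAAGC occurs at positions 24–39; this primer anneals to the bottom strand there with its 3' end pointing downstream.
Reverse complement of the reverse primer: GTACGTCGG. This occurs on the top strand at positions 69–77.
The product is the template from position 24 through 77 (54 bp).

5'-GGCTTTTTTCATAAGCTGCCGGCAAACTTATTTAATTGAGTTGGAGTACGTCGG-3'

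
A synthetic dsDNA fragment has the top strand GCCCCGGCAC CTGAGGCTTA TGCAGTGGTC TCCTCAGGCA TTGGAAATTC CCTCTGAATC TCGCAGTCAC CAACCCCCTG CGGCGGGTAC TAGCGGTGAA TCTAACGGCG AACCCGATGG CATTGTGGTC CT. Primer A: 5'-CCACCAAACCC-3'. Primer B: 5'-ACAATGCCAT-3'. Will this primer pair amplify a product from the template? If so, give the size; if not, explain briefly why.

No product — primer A has no binding site in the template.

Primer A (CCACCAAACCC) does not match the top strand, and its reverse complement GGGTTTGGTGG does not match either.
With no annealing site for primer A, no amplification occurs.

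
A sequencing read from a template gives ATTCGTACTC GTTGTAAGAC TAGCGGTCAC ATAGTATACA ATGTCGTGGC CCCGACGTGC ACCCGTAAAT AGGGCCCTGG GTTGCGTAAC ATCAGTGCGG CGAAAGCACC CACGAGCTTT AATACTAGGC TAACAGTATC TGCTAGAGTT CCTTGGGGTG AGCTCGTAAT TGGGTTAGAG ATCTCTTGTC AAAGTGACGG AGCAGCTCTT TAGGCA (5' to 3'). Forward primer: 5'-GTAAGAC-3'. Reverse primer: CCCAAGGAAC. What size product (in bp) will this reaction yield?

Forward primer GTAAGAC is found on the top strand at positions 14–20.
Reverse complement of the reverse primer: GTTCCTTGGG. This occurs on the top strand at positions 148–157.
Amplicon spans positions 14–157: 144 bp.

144 bp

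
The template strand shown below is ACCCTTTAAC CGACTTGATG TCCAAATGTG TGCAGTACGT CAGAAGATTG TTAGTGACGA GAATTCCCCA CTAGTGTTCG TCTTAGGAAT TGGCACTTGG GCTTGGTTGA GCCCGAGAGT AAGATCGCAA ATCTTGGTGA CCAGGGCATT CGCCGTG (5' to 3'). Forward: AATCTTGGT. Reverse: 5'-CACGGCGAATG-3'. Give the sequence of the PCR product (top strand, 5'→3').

The forward primer matches the template at positions 130–138.
Taking the reverse complement of CACGGCGAATG gives CATTCGCCGTG, found at positions 147–157 on the template; the primer anneals here to the top strand with its 3' end pointing upstream.
The product is the template from position 130 through 157 (28 bp).

5'-AATCTTGGTGACCAGGGCATTCGCCGTG-3'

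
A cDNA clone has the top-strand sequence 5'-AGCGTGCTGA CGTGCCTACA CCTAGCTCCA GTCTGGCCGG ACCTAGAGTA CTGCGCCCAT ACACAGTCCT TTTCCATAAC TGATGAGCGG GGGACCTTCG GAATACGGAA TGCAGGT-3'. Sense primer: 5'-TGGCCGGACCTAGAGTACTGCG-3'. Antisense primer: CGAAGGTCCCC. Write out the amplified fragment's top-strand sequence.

The forward primer matches the template at positions 34–55.
The reverse primer's reverse complement is GGGGACCTTCG, which matches the template at positions 90–100.
The product is the template from position 34 through 100 (67 bp).

5'-TGGCCGGACCTAGAGTACTGCGCCCATACACAGTCCTTTTCCATAACTGATGAGCGGGGGACCTTCG-3'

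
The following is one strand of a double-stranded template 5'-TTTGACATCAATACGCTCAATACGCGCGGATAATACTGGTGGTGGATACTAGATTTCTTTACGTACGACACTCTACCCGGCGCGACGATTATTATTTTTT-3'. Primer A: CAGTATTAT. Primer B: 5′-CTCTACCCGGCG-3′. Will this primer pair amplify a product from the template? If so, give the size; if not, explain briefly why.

Primer A (CAGTATTAT) has reverse complement ATAATACTG, which matches the top strand at positions 30–38; primer A anneals to the top strand there with its 3' end pointing upstream toward position 30.
Primer B (CTCTACCCGGCG) matches the top strand directly at positions 71–82; it anneals to the bottom strand with its 3' end pointing downstream toward position 82.
The 3' ends diverge (primer A extends toward position 1, primer B toward position 100), so the primers never converge on a shared product.

No product — the primers' 3' ends point away from each other.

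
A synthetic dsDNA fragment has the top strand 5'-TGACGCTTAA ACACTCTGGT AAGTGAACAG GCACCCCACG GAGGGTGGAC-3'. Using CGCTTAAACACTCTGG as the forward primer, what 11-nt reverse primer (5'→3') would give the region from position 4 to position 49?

The product's 3' end on the top strand is position 49.
The reverse primer anneals to the top strand over positions 39–49, i.e. to CGGAGGGTGGA.
Its sequence written 5'→3' is the reverse complement: TCCACCCTCCG.

5'-TCCACCCTCCG-3'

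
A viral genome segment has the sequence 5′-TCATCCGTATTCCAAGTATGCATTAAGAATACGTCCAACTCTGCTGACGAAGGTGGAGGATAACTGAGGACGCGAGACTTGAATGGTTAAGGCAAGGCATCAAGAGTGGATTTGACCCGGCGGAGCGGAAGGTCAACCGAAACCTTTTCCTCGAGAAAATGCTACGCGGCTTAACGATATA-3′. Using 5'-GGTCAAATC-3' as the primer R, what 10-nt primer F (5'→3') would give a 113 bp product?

The reverse primer's reverse complement GATTTGACC matches the template at positions 109–117, so the product ends at position 117.
A 113 bp product then starts at position 117 − 113 + 1 = 5.
The forward primer is identical to the top strand there: CCGTATTCCA.

5'-CCGTATTCCA-3'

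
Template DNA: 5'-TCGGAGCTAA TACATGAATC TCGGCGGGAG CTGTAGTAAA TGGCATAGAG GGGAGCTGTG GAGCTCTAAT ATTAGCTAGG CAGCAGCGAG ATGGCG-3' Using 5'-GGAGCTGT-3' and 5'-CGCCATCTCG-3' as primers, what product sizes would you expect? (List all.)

70 bp, 45 bp

The forward primer GGAGCTGT matches the top strand at positions 27–34, 52–59.
The reverse primer's reverse complement is CGAGATGGCG, matching at positions 87–96.
Each forward site pairs with the reverse site to give a product ending at position 96: sizes 70, 45 bp.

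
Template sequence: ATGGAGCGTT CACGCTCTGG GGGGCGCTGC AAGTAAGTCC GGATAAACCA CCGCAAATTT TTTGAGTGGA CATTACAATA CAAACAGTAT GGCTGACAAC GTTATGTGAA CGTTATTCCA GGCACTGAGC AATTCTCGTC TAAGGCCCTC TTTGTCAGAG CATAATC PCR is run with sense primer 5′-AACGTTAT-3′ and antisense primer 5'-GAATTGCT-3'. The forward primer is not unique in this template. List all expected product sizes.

38 bp, 27 bp

The forward primer AACGTTAT matches the top strand at positions 98–105, 109–116.
The reverse primer's reverse complement is AGCAATTC, matching at positions 128–135.
Each forward site pairs with the reverse site to give a product ending at position 135: sizes 38, 27 bp.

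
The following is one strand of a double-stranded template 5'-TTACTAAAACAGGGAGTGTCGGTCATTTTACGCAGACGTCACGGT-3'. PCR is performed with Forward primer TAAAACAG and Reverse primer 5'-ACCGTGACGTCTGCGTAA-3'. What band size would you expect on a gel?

41 bp

Scanning the template, TAAAACAG occurs at positions 5–12; this primer anneals to the bottom strand there with its 3' end pointing downstream.
Taking the reverse complement of ACCGTGACGTCTGCGTAA gives TTACGCAGACGTCACGGT, found at positions 28–45 on the template; the primer anneals here to the top strand with its 3' end pointing upstream.
The product runs from position 5 to position 45, so its length is 45 − 5 + 1 = 41 bp.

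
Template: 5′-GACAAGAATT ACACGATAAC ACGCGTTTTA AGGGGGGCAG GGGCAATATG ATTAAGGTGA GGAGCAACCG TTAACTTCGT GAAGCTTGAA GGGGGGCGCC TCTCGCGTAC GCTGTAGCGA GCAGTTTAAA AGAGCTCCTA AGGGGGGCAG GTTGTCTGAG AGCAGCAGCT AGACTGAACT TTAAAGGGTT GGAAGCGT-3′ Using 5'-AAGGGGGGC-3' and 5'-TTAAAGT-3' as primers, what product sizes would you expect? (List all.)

155 bp, 96 bp, 45 bp

The forward primer AAGGGGGGC matches the top strand at positions 30–38, 89–97, 140–148.
The reverse primer's reverse complement is ACTTTAA, matching at positions 178–184.
Each forward site pairs with the reverse site to give a product ending at position 184: sizes 155, 96, 45 bp.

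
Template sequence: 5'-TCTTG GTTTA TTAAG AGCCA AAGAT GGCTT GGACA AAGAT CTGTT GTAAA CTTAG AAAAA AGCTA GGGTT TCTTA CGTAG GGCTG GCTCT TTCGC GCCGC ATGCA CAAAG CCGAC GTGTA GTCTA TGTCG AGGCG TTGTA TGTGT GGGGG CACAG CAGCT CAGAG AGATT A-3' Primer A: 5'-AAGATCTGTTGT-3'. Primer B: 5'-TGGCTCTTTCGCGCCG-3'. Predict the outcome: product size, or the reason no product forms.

No product — both primers anneal to the same strand and extend in the same direction.

Primer A (AAGATCTGTTGT) matches the top strand at positions 36–47 (3' end points downstream).
Primer B (TGGCTCTTTCGCGCCG) also matches the top strand directly, at positions 84–99 — its reverse complement CGGCGCGAAAGAGCCA is not present.
Both primers anneal to the bottom strand with 3' ends pointing the same way, so neither can prime synthesis back toward the other.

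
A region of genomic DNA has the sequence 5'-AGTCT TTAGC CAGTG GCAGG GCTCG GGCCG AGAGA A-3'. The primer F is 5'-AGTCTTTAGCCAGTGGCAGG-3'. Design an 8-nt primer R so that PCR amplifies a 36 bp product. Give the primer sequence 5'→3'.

The forward primer binds at positions 1–20, so a 36 bp product ends at position 1 + 36 − 1 = 36.
The reverse primer anneals to the top strand over positions 29–36, i.e. to CGAGAGAA.
Its sequence written 5'→3' is the reverse complement: TTCTCTCG.

5'-TTCTCTCG-3'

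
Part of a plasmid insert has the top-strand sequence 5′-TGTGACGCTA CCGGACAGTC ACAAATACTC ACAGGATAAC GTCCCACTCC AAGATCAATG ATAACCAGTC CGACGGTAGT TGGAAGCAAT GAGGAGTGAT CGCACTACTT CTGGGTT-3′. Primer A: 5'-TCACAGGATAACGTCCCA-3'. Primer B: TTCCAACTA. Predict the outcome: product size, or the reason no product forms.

Yes — a 57 bp product.

Primer A (TCACAGGATAACGTCCCA) matches the top strand at positions 29–46; it acts as a forward primer.
Primer B's reverse complement is TAGTTGGAA, matching the top strand at positions 77–85; it acts as a reverse primer.
The 3' ends face each other across positions 29–85, giving a 57 bp product.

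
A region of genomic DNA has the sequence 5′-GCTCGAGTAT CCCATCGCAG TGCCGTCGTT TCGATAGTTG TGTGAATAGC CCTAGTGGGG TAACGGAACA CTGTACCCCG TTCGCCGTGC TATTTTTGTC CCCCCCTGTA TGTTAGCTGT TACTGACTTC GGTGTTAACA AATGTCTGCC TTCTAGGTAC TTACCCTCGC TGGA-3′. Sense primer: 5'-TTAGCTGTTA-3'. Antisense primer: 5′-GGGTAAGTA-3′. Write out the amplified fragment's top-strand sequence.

The forward primer matches the template at positions 113–122.
The reverse primer's reverse complement is TACTTACCC, which matches the template at positions 158–166.
The product is the template from position 113 through 166 (54 bp).

5'-TTAGCTGTTACTGACTTCGGTGTTAACAAATGTCTGCCTTCTAGGTACTTACCC-3'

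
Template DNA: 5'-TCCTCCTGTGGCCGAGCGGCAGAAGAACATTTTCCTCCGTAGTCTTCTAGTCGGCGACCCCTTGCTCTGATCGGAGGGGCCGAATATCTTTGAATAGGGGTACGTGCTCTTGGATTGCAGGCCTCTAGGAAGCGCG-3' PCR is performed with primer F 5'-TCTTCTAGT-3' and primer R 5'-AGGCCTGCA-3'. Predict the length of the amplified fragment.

Forward primer TCTTCTAGT is found on the top strand at positions 43–51.
Reverse complement of the reverse primer: TGCAGGCCT. This occurs on the top strand at positions 116–124.
The product runs from position 43 to position 124, so its length is 124 − 43 + 1 = 82 bp.

82 bp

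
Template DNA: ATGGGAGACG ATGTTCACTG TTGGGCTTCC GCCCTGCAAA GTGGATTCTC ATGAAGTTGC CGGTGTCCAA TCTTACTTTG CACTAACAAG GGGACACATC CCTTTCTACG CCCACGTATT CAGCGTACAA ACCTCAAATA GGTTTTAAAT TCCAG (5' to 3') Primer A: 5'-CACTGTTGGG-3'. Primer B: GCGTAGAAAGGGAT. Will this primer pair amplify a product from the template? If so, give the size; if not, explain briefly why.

Primer A (CACTGTTGGG) matches the top strand at positions 16–25; it acts as a forward primer.
Primer B's reverse complement is ATCCCTTTCTACGC, matching the top strand at positions 98–111; it acts as a reverse primer.
The 3' ends face each other across positions 16–111, giving a 96 bp product.

Yes — a 96 bp product.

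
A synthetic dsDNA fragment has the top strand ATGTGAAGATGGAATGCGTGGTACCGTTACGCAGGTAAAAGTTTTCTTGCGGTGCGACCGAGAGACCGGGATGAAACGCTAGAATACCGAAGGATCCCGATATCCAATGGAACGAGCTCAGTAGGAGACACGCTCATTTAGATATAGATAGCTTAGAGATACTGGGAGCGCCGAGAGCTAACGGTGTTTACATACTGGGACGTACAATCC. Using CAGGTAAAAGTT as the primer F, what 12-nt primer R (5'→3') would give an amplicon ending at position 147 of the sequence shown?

5'-CTATATCTAAAT-3'

The forward primer binds at positions 32–43; the product's 3' end on the top strand is position 147.
The reverse primer anneals to the top strand over positions 136–147, i.e. to ATTTAGATATAG.
Its sequence written 5'→3' is the reverse complement: CTATATCTAAAT.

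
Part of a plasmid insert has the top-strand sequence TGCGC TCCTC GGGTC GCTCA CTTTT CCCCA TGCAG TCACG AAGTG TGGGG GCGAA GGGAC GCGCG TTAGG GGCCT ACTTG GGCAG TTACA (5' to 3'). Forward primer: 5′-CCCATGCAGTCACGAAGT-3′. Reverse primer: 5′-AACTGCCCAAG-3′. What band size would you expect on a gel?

61 bp

Forward primer CCCATGCAGTCACGAAGT is found on the top strand at positions 27–44.
Reverse complement of the reverse primer: CTTGGGCAGTT. This occurs on the top strand at positions 77–87.
Product length = (reverse-primer end) − (forward-primer start) + 1 = 87 − 27 + 1 = 61 bp.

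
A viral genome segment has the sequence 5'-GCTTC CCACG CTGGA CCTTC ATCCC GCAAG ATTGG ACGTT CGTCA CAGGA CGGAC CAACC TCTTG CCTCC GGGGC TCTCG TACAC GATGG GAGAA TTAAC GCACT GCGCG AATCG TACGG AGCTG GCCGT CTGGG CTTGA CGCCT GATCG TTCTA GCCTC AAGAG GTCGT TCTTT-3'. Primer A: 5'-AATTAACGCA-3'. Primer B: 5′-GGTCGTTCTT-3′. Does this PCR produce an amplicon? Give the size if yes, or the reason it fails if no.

Primer A (AATTAACGCA) matches the top strand at positions 94–103 (3' end points downstream).
Primer B (GGTCGTTCTT) also matches the top strand directly, at positions 165–174 — its reverse complement AAGAACGACC is not present.
Both primers anneal to the bottom strand with 3' ends pointing the same way, so neither can prime synthesis back toward the other.

No product — both primers anneal to the same strand and extend in the same direction.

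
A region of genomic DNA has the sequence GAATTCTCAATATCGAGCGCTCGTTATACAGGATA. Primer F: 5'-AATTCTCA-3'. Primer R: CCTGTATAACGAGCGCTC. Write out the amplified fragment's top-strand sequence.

The forward primer matches the template at positions 2–9.
Taking the reverse complement of CCTGTATAACGAGCGCTC gives GAGCGCTCGTTATACAGG, found at positions 15–32 on the template; the primer anneals here to the top strand with its 3' end pointing upstream.
The product is the template from position 2 through 32 (31 bp).

5'-AATTCTCAATATCGAGCGCTCGTTATACAGG-3'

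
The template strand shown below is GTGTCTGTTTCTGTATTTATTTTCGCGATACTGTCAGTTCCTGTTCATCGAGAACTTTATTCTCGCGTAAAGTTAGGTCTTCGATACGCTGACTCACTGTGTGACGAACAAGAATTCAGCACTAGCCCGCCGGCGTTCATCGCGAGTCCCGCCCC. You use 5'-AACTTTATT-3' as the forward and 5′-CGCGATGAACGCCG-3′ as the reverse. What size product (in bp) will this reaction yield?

Scanning the template, AACTTTATT occurs at positions 53–61; this primer anneals to the bottom strand there with its 3' end pointing downstream.
Taking the reverse complement of CGCGATGAACGCCG gives CGGCGTTCATCGCG, found at positions 131–144 on the template; the primer anneals here to the top strand with its 3' end pointing upstream.
The product runs from position 53 to position 144, so its length is 144 − 53 + 1 = 92 bp.

92 bp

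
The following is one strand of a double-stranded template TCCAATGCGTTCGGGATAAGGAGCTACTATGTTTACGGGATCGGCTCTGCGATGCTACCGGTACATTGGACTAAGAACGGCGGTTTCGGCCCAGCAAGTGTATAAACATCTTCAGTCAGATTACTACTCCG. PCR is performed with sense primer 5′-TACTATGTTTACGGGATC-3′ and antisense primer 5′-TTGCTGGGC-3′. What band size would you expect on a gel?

Forward primer TACTATGTTTACGGGATC is found on the top strand at positions 25–42.
Taking the reverse complement of TTGCTGGGC gives GCCCAGCAA, found at positions 89–97 on the template; the primer anneals here to the top strand with its 3' end pointing upstream.
Product length = (reverse-primer end) − (forward-primer start) + 1 = 97 − 25 + 1 = 73 bp.

73 bp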